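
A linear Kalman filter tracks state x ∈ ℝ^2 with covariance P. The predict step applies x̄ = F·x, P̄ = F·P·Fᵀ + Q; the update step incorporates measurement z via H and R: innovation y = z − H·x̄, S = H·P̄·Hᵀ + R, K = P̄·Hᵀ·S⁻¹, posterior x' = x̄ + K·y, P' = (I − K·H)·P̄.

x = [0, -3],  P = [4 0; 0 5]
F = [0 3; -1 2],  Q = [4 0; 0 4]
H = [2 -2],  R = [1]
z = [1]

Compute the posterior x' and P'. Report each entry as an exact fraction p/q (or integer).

x̄ = F·x = [-9, -6]
P̄ = F·P·Fᵀ + Q = [49 30; 30 28]
y = z − H·x̄ = [7]
S = H·P̄·Hᵀ + R = [69]
K = P̄·Hᵀ·S⁻¹ = [38/69; 4/69]
x' = x̄ + K·y = [-355/69, -386/69]
P' = (I − K·H)·P̄ = [1937/69 1918/69; 1918/69 1916/69]

x' = [-355/69, -386/69]
P' = [1937/69 1918/69; 1918/69 1916/69]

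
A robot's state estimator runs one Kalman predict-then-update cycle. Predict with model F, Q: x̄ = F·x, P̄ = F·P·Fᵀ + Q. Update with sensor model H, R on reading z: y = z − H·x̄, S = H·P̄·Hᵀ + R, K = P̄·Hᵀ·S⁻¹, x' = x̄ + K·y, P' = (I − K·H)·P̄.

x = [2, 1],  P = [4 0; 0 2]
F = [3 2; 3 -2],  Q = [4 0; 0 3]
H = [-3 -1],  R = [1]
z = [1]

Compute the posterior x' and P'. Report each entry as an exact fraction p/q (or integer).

x̄ = F·x = [8, 4]
P̄ = F·P·Fᵀ + Q = [48 28; 28 47]
y = z − H·x̄ = [29]
S = H·P̄·Hᵀ + R = [648]
K = P̄·Hᵀ·S⁻¹ = [-43/162; -131/648]
x' = x̄ + K·y = [49/162, -1207/648]
P' = (I − K·H)·P̄ = [190/81 -1097/162; -1097/162 13295/648]

x' = [49/162, -1207/648]
P' = [190/81 -1097/162; -1097/162 13295/648]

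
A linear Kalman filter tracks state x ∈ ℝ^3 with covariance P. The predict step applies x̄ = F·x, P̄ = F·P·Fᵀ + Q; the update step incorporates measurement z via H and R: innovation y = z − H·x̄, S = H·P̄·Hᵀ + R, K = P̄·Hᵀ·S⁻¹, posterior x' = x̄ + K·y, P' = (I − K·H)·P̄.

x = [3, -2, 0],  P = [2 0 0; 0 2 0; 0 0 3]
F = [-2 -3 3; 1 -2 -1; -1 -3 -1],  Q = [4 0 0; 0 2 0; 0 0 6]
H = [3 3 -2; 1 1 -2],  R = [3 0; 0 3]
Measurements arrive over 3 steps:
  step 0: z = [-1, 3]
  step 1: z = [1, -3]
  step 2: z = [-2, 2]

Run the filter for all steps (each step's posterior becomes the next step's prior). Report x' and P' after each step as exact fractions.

step 0: x̄ = F·x = [0, 7, 3]
step 0: P̄ = F·P·Fᵀ + Q = [57 -1 13; -1 15 13; 13 13 29]
step 0: y = z − H·x̄ = [-16, 2]
step 0: S = H·P̄·Hᵀ + R = [437 118; 118 85]
step 0: K = P̄·Hᵀ·S⁻¹ = [8530/23221 -3646/23221; 2776/23221 -7132/23221; 5476/23221 -16344/23221]
step 0: x' = x̄ + K·y = [-143772/23221, 103867/23221, -50641/23221]
step 0: P' = (I − K·H)·P̄ = [221717/23221 -203453/23221 14601/23221; -203453/23221 218315/23221 18129/23221; 14601/23221 18129/23221 40881/23221]
step 1: x̄ = F·x = [-175980/23221, -300865/23221, -117188/23221]
step 1: P̄ = F·P·Fᵀ + Q = [369546/23221 558978/23221 331174/23221; 558978/23221 2039426/23221 1423152/23221; 331174/23221 1423152/23221 1284017/23221]
step 1: y = z − H·x̄ = [1219380/23221, 172806/23221]
step 1: S = H·P̄·Hᵀ + R = [15896171/23221 1682244/23221; 1682244/23221 1715355/23221]
step 1: K = P̄·Hᵀ·S⁻¹ = [15284584/116932621 28396640/1052393589; 42615460/116932621 -528225812/1052393589; 28669648/116932621 -83585236/116932621]
step 1: x' = x̄ + K·y = [-180205700/350797863, 858001661/350797863, 293357956/116932621]
step 1: P' = (I − K·H)·P̄ = [3844622410/1052393589 -3680875486/1052393589 4364278/116932621; -3680875486/1052393589 5048522914/1052393589 164018048/116932621; 4364278/116932621 164018048/116932621 209569017/116932621]
step 2: x̄ = F·x = [426628021/350797863, -925427630/116932621, -3273873151/350797863]
step 2: P̄ = F·P·Fᵀ + Q = [10787088967/1052393589 1003395437/116932621 5443455119/1052393589; 1003395437/116932621 5397690785/116932621 4377147097/116932621; 5443455119/1052393589 4377147097/116932621 44332090003/1052393589]
step 2: y = z − H·x̄ = [-200377421/350797863, -1165498569/116932621]
step 2: S = H·P̄·Hᵀ + R = [339279007957/1052393589 16969466590/350797863; 16969466590/350797863 8729094301/116932621]
step 2: K = P̄·Hᵀ·S⁻¹ = [1064490144254/7621584794139 529832919346/22864754382417; 2681567128576/7621584794139 -11376928998964/22864754382417; 615858145510/2540528264713 -1816334079898/2540528264713]
step 2: x' = x̄ + K·y = [20702198563691/22864754382417, -72154428969890/22864754382417, -5957753024449/2540528264713]
step 2: P' = (I − K·H)·P̄ = [82495893109187/22864754382417 -78500436839063/22864754382417 133664306227/2540528264713; -78500436839063/22864754382417 107632882416101/22864754382417 3514624031885/2540528264713; 133664306227/2540528264713 3514624031885/2540528264713 4548645288903/2540528264713]

step 0: x' = [-143772/23221, 103867/23221, -50641/23221], P' = [221717/23221 -203453/23221 14601/23221; -203453/23221 218315/23221 18129/23221; 14601/23221 18129/23221 40881/23221]
step 1: x' = [-180205700/350797863, 858001661/350797863, 293357956/116932621], P' = [3844622410/1052393589 -3680875486/1052393589 4364278/116932621; -3680875486/1052393589 5048522914/1052393589 164018048/116932621; 4364278/116932621 164018048/116932621 209569017/116932621]
step 2: x' = [20702198563691/22864754382417, -72154428969890/22864754382417, -5957753024449/2540528264713], P' = [82495893109187/22864754382417 -78500436839063/22864754382417 133664306227/2540528264713; -78500436839063/22864754382417 107632882416101/22864754382417 3514624031885/2540528264713; 133664306227/2540528264713 3514624031885/2540528264713 4548645288903/2540528264713]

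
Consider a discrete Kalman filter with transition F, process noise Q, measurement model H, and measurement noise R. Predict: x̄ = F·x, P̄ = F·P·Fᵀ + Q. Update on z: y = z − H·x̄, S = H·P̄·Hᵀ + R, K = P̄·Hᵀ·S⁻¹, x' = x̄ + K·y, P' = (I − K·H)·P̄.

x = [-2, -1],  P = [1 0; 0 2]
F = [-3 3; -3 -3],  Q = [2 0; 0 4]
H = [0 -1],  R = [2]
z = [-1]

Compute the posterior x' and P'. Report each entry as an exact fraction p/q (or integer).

x' = [57/11, 49/33]
P' = [292/11 -6/11; -6/11 62/33]

x̄ = F·x = [3, 9]
P̄ = F·P·Fᵀ + Q = [29 -9; -9 31]
y = z − H·x̄ = [8]
S = H·P̄·Hᵀ + R = [33]
K = P̄·Hᵀ·S⁻¹ = [3/11; -31/33]
x' = x̄ + K·y = [57/11, 49/33]
P' = (I − K·H)·P̄ = [292/11 -6/11; -6/11 62/33]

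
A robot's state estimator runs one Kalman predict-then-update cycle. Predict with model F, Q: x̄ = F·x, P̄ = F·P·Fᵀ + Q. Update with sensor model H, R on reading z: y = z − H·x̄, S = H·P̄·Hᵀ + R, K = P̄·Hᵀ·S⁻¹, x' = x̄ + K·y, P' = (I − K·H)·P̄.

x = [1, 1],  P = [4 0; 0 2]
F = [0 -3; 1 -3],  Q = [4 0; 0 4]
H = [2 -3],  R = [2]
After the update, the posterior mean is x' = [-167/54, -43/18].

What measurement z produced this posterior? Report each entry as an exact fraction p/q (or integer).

z = [1]

x̄ = F·x = [-3, -2]
P̄ = F·P·Fᵀ + Q = [22 18; 18 26]
S = H·P̄·Hᵀ + R = [108]
K = P̄·Hᵀ·S⁻¹ = [-5/54; -7/18]
x' − x̄ = [-5/54, -7/18] = K·y
y = (KᵀK)⁻¹·Kᵀ·(x' − x̄) = [1]
z = y + H·x̄ = [1] + [0] = [1]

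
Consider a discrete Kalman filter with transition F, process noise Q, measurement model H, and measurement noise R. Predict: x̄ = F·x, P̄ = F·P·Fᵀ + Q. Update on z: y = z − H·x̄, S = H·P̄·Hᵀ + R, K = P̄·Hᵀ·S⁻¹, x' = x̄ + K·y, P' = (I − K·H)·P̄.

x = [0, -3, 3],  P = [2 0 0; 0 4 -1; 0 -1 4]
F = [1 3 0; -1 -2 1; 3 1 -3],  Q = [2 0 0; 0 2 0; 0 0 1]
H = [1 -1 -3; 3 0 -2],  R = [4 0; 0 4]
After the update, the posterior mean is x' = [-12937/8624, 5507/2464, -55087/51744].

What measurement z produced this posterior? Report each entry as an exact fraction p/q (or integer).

z = [-1, -2]

x̄ = F·x = [-9, 9, -12]
P̄ = F·P·Fᵀ + Q = [40 -29 27; -29 28 -33; 27 -33 65]
S = H·P̄·Hᵀ + R = [355 234; 234 300]
K = P̄·Hᵀ·S⁻¹ = [-1587/4312 4373/8624; 417/1232 -823/2464; -4839/8624 14195/51744]
x' − x̄ = [64679/8624, -16669/2464, 565841/51744] = K·y
y = (KᵀK)⁻¹·Kᵀ·(x' − x̄) = [-19, 1]
z = y + H·x̄ = [-19, 1] + [18, -3] = [-1, -2]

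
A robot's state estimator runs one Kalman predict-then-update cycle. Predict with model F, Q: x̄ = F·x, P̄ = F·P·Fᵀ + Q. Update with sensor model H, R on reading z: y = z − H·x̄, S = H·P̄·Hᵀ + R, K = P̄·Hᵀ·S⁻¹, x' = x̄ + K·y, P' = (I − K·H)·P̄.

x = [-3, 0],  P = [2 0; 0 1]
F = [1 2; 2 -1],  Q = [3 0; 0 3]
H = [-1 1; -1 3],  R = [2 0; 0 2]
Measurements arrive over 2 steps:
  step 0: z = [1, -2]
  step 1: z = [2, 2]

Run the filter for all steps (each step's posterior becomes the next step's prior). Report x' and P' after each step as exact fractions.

step 0: x̄ = F·x = [-3, -6]
step 0: P̄ = F·P·Fᵀ + Q = [9 2; 2 12]
step 0: y = z − H·x̄ = [4, 13]
step 0: S = H·P̄·Hᵀ + R = [19 37; 37 107]
step 0: K = P̄·Hᵀ·S⁻¹ = [-319/332 101/332; -47/166 69/166]
step 0: x' = x̄ + K·y = [-959/332, -287/166]
step 0: P' = (I − K·H)·P̄ = [529/166 105/83; 105/83 58/83]
step 1: x̄ = F·x = [-2107/332, -336/83]
step 1: P̄ = F·P·Fᵀ + Q = [2331/166 728/83; 728/83 945/83]
step 1: y = z − H·x̄ = [-99/332, 2589/332]
step 1: S = H·P̄·Hᵀ + R = [1641/166 2177/166; 2177/166 10937/166]
step 1: K = P̄·Hᵀ·S⁻¹ = [-21091/19892 7903/19892; -13335/39784 17983/39784]
step 1: x' = x̄ + K·y = [-14581/4973, -8421/19892]
step 1: P' = (I − K·H)·P̄ = [17794/4973 14497/9946; 14497/9946 15659/19892]

step 0: x' = [-959/332, -287/166], P' = [529/166 105/83; 105/83 58/83]
step 1: x' = [-14581/4973, -8421/19892], P' = [17794/4973 14497/9946; 14497/9946 15659/19892]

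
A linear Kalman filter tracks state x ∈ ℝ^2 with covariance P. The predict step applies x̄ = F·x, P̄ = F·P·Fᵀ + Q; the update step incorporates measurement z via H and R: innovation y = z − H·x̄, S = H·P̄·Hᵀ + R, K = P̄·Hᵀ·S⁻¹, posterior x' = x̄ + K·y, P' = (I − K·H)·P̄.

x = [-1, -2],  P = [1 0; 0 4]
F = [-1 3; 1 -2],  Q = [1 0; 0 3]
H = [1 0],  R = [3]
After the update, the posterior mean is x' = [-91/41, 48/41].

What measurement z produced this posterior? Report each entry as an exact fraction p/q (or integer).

x̄ = F·x = [-5, 3]
P̄ = F·P·Fᵀ + Q = [38 -25; -25 20]
S = H·P̄·Hᵀ + R = [41]
K = P̄·Hᵀ·S⁻¹ = [38/41; -25/41]
x' − x̄ = [114/41, -75/41] = K·y
y = (KᵀK)⁻¹·Kᵀ·(x' − x̄) = [3]
z = y + H·x̄ = [3] + [-5] = [-2]

z = [-2]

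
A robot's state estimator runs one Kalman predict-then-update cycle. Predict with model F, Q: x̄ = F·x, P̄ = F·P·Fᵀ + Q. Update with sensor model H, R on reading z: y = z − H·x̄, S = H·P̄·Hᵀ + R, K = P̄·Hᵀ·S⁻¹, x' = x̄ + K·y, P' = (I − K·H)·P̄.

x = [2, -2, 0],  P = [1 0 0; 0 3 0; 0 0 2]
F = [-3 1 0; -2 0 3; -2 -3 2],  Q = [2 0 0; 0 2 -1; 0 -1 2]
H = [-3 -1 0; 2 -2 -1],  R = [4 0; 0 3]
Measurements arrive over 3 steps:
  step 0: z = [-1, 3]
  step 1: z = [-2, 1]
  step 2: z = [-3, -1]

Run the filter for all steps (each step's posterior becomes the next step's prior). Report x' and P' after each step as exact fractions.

step 0: x' = [3002/10441, -4867/10441, -13863/10441], P' = [10085/20882 -9363/20882 33913/20882; -9363/20882 47181/20882 -98175/20882; 33913/20882 -98175/20882 286175/20882]
step 1: x' = [254200628/412262563, -218605000/412262563, 1077248365/824525126], P' = [154694151/412262563 -59025907/412262563 636158089/824525126; -59025907/412262563 500143459/412262563 -1570973057/824525126; 636158089/824525126 -1570973057/824525126 10225961277/1649050252]
step 2: x' = [30162065880004/58030498011327, 51978836832937/58030498011327, 6356696853695/19343499337109], P' = [21619331012770/58030498011327 -8037087799718/58030498011327 14615814236640/19343499337109; -8037087799718/58030498011327 70028693152174/58030498011327 -36389075162432/19343499337109; 14615814236640/19343499337109 -36389075162432/19343499337109 118121827123384/19343499337109]

step 0: x̄ = F·x = [-8, -4, 2]
step 0: P̄ = F·P·Fᵀ + Q = [14 6 -3; 6 24 15; -3 15 41]
step 0: y = z − H·x̄ = [-29, 13]
step 0: S = H·P̄·Hᵀ + R = [190 -6; -6 220]
step 0: K = P̄·Hᵀ·S⁻¹ = [-5223/20882 1661/20882; -4773/20882 -4971/20882; -891/20882 -7333/20882]
step 0: x' = x̄ + K·y = [3002/10441, -4867/10441, -13863/10441]
step 0: P' = (I − K·H)·P̄ = [10085/20882 -9363/20882 33913/20882; -9363/20882 47181/20882 -98175/20882; 33913/20882 -98175/20882 286175/20882]
step 1: x̄ = F·x = [-13873/10441, -47593/10441, -19129/10441]
step 1: P̄ = F·P·Fᵀ + Q = [117944/10441 -260253/10441 -273201/10441; -260253/10441 2250723/20882 2224775/20882; -273201/10441 2224775/20882 2445873/20882]
step 1: y = z − H·x̄ = [-110094/10441, -76128/10441]
step 1: S = H·P̄·Hᵀ + R = [1334207/20882 1589663/20882; 1589663/20882 27703719/20882]
step 1: K = P̄·Hᵀ·S⁻¹ = [-202528273/824525126 72907381/824525126; -161532869/824525126 -221901469/824525126; -168750605/1649050252 -465812231/1649050252]
step 1: x' = x̄ + K·y = [254200628/412262563, -218605000/412262563, 1077248365/824525126]
step 1: P' = (I − K·H)·P̄ = [154694151/412262563 -59025907/412262563 636158089/824525126; -59025907/412262563 500143459/412262563 -1570973057/824525126; 636158089/824525126 -1570973057/824525126 10225961277/1649050252]
step 2: x̄ = F·x = [-57718052/24250739, 2214942583/824525126, 1224662109/412262563]
step 2: P̄ = F·P·Fᵀ + Q = [180651258/24250739 -245467898/24250739 -262640832/24250739; -245467898/24250739 82539064277/1649050252 19079888826/412262563; -262640832/24250739 19079888826/412262563 22343449240/412262563]
step 2: y = z − H·x̄ = [-6145874099/824525126, 4989755897/412262563]
step 2: S = H·P̄·Hᵀ + R = [99542932797/1649050252 23672986305/824525126; 23672986305/824525126 245966352758/412262563]
step 2: K = P̄·Hᵀ·S⁻¹ = [-14205226309648/58030498011327 1718377212784/19343499337109; -11479357438255/58030498011327 -5218259601832/19343499337109; -1864591886872/19343499337109 -5370682775080/19343499337109]
step 2: x' = x̄ + K·y = [30162065880004/58030498011327, 51978836832937/58030498011327, 6356696853695/19343499337109]
step 2: P' = (I − K·H)·P̄ = [21619331012770/58030498011327 -8037087799718/58030498011327 14615814236640/19343499337109; -8037087799718/58030498011327 70028693152174/58030498011327 -36389075162432/19343499337109; 14615814236640/19343499337109 -36389075162432/19343499337109 118121827123384/19343499337109]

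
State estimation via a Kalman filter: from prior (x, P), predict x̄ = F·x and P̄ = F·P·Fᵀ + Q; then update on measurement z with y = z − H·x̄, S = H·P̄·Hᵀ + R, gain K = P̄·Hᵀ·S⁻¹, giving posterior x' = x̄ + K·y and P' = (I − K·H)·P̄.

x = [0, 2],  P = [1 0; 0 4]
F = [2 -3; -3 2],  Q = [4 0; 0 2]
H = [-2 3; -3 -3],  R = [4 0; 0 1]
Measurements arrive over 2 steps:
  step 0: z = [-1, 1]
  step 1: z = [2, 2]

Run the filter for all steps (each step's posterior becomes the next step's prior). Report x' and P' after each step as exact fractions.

step 0: x' = [-1784/65979, -6863/21993], P' = [13136/65979 -2920/21993; -2920/21993 1292/7331]
step 1: x' = [-193769079/254900893, 28133588/254900893], P' = [49667944/254900893 -32935248/254900893; -32935248/254900893 44017388/254900893]

step 0: x̄ = F·x = [-6, 4]
step 0: P̄ = F·P·Fᵀ + Q = [44 -30; -30 27]
step 0: y = z − H·x̄ = [-25, -5]
step 0: S = H·P̄·Hᵀ + R = [783 111; 111 100]
step 0: K = P̄·Hᵀ·S⁻¹ = [-13138/65979 -4376/21993; 4367/21993 -956/7331]
step 0: x' = x̄ + K·y = [-1784/65979, -6863/21993]
step 0: P' = (I − K·H)·P̄ = [13136/65979 -2920/21993; -2920/21993 1292/7331]
step 1: x̄ = F·x = [58199/65979, -11942/21993]
step 1: P̄ = F·P·Fᵀ + Q = [526232/65979 -87488/21993; -87488/21993 44646/7331]
step 1: y = z − H·x̄ = [355834/65979, 66359/21993]
step 1: S = H·P̄·Hᵀ + R = [9134738/65979 109486/21993; 109486/21993 410449/7331]
step 1: K = P̄·Hᵀ·S⁻¹ = [-3810416/19607761 -50198088/254900893; 3806205/19607761 -33246420/254900893]
step 1: x' = x̄ + K·y = [-193769079/254900893, 28133588/254900893]
step 1: P' = (I − K·H)·P̄ = [49667944/254900893 -32935248/254900893; -32935248/254900893 44017388/254900893]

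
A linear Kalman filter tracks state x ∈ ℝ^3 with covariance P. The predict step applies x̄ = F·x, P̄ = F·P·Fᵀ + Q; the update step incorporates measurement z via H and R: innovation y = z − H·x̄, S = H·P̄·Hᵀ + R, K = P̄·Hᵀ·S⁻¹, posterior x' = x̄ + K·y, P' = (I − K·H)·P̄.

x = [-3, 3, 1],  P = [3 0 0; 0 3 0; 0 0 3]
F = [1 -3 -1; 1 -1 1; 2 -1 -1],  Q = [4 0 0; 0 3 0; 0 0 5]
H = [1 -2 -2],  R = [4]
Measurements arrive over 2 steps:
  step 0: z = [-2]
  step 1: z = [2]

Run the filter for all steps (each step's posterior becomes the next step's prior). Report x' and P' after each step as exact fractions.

step 0: x̄ = F·x = [-13, -5, -10]
step 0: P̄ = F·P·Fᵀ + Q = [37 9 18; 9 12 6; 18 6 23]
step 0: y = z − H·x̄ = [-19]
step 0: S = H·P̄·Hᵀ + R = [121]
step 0: K = P̄·Hᵀ·S⁻¹ = [-17/121; -27/121; -40/121]
step 0: x' = x̄ + K·y = [-1250/121, -92/121, -450/121]
step 0: P' = (I − K·H)·P̄ = [4188/121 630/121 1498/121; 630/121 723/121 -354/121; 1498/121 -354/121 1183/121]
step 1: x̄ = F·x = [-524/121, -1608/121, -178/11]
step 1: P̄ = F·P·Fᵀ + Q = [3462/121 3362/121 128/11; 3362/121 8901/121 684/11; 128/11 684/11 83]
step 1: y = z − H·x̄ = [-6366/121]
step 1: S = H·P̄·Hᵀ + R = [120834/121]
step 1: K = P̄·Hᵀ·S⁻¹ = [-1013/20139; -14744/60417; -803/2877]
step 1: x' = x̄ + K·y = [-11306/6713, -9064/20139, -1436/959]
step 1: P' = (I − K·H)·P̄ = [175108/6713 312694/20139 -2286/959; 312694/20139 851245/60417 -16796/2877; -2286/959 -16796/2877 713/137]

step 0: x' = [-1250/121, -92/121, -450/121], P' = [4188/121 630/121 1498/121; 630/121 723/121 -354/121; 1498/121 -354/121 1183/121]
step 1: x' = [-11306/6713, -9064/20139, -1436/959], P' = [175108/6713 312694/20139 -2286/959; 312694/20139 851245/60417 -16796/2877; -2286/959 -16796/2877 713/137]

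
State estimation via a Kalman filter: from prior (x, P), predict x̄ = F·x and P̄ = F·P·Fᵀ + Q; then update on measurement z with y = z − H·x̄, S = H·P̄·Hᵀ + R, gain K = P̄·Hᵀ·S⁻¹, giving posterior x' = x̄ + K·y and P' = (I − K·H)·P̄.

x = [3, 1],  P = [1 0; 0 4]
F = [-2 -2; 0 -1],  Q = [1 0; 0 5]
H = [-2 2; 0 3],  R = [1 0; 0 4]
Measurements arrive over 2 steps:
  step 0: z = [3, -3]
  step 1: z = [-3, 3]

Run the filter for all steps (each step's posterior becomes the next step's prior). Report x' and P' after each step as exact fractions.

step 0: x̄ = F·x = [-8, -1]
step 0: P̄ = F·P·Fᵀ + Q = [21 8; 8 9]
step 0: y = z − H·x̄ = [-11, 0]
step 0: S = H·P̄·Hᵀ + R = [57 6; 6 85]
step 0: K = P̄·Hᵀ·S⁻¹ = [-2354/4809 508/1603; 8/4809 509/1603]
step 0: x' = x̄ + K·y = [-12578/4809, -4897/4809]
step 0: P' = (I − K·H)·P̄ = [3209/4809 2032/4809; 2032/4809 2036/4809]
step 1: x̄ = F·x = [11650/1603, 4897/4809]
step 1: P̄ = F·P·Fᵀ + Q = [14015/1603 2712/1603; 2712/1603 26081/4809]
step 1: y = z − H·x̄ = [45679/4809, -88/1603]
step 1: S = H·P̄·Hᵀ + R = [212225/4809 35890/1603; 35890/1603 84655/1603]
step 1: K = P̄·Hᵀ·S⁻¹ = [-825594/1759405 519108/1759405; 28712/1759405 105975/351881]
step 1: x' = x̄ + K·y = [4916168/1759405, 2035237/1759405]
step 1: P' = (I − K·H)·P̄ = [1104941/1759405 692144/1759405; 692144/1759405 141300/351881]

step 0: x' = [-12578/4809, -4897/4809], P' = [3209/4809 2032/4809; 2032/4809 2036/4809]
step 1: x' = [4916168/1759405, 2035237/1759405], P' = [1104941/1759405 692144/1759405; 692144/1759405 141300/351881]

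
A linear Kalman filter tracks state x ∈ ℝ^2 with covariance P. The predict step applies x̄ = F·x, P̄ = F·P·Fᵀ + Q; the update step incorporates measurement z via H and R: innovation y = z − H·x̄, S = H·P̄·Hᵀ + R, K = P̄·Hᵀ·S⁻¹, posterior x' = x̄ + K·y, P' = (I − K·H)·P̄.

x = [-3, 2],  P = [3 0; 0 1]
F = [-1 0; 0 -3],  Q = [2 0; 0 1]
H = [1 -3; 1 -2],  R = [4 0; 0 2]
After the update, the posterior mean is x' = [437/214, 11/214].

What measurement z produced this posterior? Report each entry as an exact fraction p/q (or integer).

z = [1, 2]

x̄ = F·x = [3, -6]
P̄ = F·P·Fᵀ + Q = [5 0; 0 10]
S = H·P̄·Hᵀ + R = [99 65; 65 47]
K = P̄·Hᵀ·S⁻¹ = [-45/214 85/214; -55/214 -15/214]
x' − x̄ = [-205/214, 1295/214] = K·y
y = (KᵀK)⁻¹·Kᵀ·(x' − x̄) = [-20, -13]
z = y + H·x̄ = [-20, -13] + [21, 15] = [1, 2]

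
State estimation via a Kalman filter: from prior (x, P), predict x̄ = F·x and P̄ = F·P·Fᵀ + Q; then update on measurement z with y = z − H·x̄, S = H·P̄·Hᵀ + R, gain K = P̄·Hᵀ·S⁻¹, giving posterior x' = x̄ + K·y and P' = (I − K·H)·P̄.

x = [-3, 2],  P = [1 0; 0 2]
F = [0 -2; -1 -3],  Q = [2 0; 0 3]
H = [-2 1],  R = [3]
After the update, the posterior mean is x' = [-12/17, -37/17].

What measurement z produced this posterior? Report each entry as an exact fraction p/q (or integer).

z = [-2]

x̄ = F·x = [-4, -3]
P̄ = F·P·Fᵀ + Q = [10 12; 12 22]
S = H·P̄·Hᵀ + R = [17]
K = P̄·Hᵀ·S⁻¹ = [-8/17; -2/17]
x' − x̄ = [56/17, 14/17] = K·y
y = (KᵀK)⁻¹·Kᵀ·(x' − x̄) = [-7]
z = y + H·x̄ = [-7] + [5] = [-2]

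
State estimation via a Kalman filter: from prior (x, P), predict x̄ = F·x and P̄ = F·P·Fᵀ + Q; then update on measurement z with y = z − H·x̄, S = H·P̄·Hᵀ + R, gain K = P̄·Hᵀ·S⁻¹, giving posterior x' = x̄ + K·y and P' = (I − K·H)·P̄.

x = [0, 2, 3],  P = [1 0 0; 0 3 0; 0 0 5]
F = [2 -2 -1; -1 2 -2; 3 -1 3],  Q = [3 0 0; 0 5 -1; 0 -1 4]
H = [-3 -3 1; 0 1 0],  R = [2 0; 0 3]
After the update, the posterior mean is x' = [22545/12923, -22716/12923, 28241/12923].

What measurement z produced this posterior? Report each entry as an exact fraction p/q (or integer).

x̄ = F·x = [-7, -2, 7]
P̄ = F·P·Fᵀ + Q = [24 -4 -3; -4 38 -40; -3 -40 61]
S = H·P̄·Hᵀ + R = [807 -142; -142 41]
K = P̄·Hᵀ·S⁻¹ = [-3151/12923 -12174/12923; -426/12923 10502/12923; 2110/12923 -5300/12923]
x' − x̄ = [113006/12923, 3130/12923, -62220/12923] = K·y
y = (KᵀK)⁻¹·Kᵀ·(x' − x̄) = [-32, -1]
z = y + H·x̄ = [-32, -1] + [34, -2] = [2, -3]

z = [2, -3]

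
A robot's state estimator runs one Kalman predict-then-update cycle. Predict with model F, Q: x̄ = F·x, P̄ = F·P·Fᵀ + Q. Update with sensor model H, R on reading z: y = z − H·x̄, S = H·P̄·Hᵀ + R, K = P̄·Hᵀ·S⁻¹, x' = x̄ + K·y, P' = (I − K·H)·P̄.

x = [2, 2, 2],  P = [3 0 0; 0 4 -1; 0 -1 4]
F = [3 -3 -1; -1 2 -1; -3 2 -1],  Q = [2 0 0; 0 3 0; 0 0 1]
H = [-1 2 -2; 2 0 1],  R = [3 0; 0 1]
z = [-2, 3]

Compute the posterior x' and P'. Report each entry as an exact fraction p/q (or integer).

x̄ = F·x = [-2, 0, -4]
P̄ = F·P·Fᵀ + Q = [63 -30 -48; -30 30 33; -48 33 52]
y = z − H·x̄ = [-12, 11]
S = H·P̄·Hᵀ + R = [58 -44; -44 113]
K = P̄·Hᵀ·S⁻¹ = [381/4618 1668/2309; 762/2309 -255/2309; -403/2309 -1056/2309]
x' = x̄ + K·y = [11444/2309, -11949/2309, -16016/2309]
P' = (I − K·H)·P̄ = [41013/4618 -28806/2309 -39345/2309; -28806/2309 44097/2309 57357/2309; -39345/2309 57357/2309 77634/2309]

x' = [11444/2309, -11949/2309, -16016/2309]
P' = [41013/4618 -28806/2309 -39345/2309; -28806/2309 44097/2309 57357/2309; -39345/2309 57357/2309 77634/2309]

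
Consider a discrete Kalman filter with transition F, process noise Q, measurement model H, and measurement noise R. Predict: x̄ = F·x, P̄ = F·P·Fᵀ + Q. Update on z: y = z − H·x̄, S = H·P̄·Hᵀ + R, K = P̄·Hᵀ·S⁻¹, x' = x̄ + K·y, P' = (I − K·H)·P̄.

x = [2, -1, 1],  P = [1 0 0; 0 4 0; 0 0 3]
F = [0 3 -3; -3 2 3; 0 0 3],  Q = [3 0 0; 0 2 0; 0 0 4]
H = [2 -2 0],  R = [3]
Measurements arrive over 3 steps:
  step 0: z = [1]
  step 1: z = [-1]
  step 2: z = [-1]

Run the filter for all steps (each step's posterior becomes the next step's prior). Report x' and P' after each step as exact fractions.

step 0: x' = [-876/169, -959/169, 399/169], P' = [4806/169 4737/169 405/169; 4737/169 4794/169 459/169; 405/169 459/169 1351/169]
step 1: x' = [-652350/423959, -422681/423959, 309843/423959], P' = [8044674/423959 7839006/423959 11170908/423959; 7839006/423959 7950927/423959 11228796/423959; 11170908/423959 11228796/423959 23385629/423959]
step 2: x' = [-2166198840/1739236789, -1284500017/1739236789, -7079798025/1739236789], P' = [26419092267/1739236789 25878269829/1739236789 38819737125/1739236789; 25878269829/1739236789 26640921075/1739236789 39679887411/1739236789; 38819737125/1739236789 39679887411/1739236789 94777491523/1739236789]

step 0: x̄ = F·x = [-6, -5, 3]
step 0: P̄ = F·P·Fᵀ + Q = [66 -3 -27; -3 54 27; -27 27 31]
step 0: y = z − H·x̄ = [3]
step 0: S = H·P̄·Hᵀ + R = [507]
step 0: K = P̄·Hᵀ·S⁻¹ = [46/169; -38/169; -36/169]
step 0: x' = x̄ + K·y = [-876/169, -959/169, 399/169]
step 0: P' = (I − K·H)·P̄ = [4806/169 4737/169 405/169; 4737/169 4794/169 459/169; 405/169 459/169 1351/169]
step 1: x̄ = F·x = [-4074/169, 1907/169, 1197/169]
step 1: P̄ = F·P·Fᵀ + Q = [47550/169 -21006/169 -8028/169; -21006/169 16301/169 11268/169; -8028/169 11268/169 12835/169]
step 1: y = z − H·x̄ = [11793/169]
step 1: S = H·P̄·Hᵀ + R = [423959/169]
step 1: K = P̄·Hᵀ·S⁻¹ = [137112/423959; -74614/423959; -38592/423959]
step 1: x' = x̄ + K·y = [-652350/423959, -422681/423959, 309843/423959]
step 1: P' = (I − K·H)·P̄ = [8044674/423959 7839006/423959 11170908/423959; 7839006/423959 7950927/423959 11228796/423959; 11170908/423959 11228796/423959 23385629/423959]
step 2: x̄ = F·x = [-2197572/423959, 2041217/423959, 929529/423959]
step 2: P̄ = F·P·Fᵀ + Q = [81182553/423959 -99091593/423959 -109411497/423959; -99091593/423959 155125489/423959 177305265/423959; -109411497/423959 177305265/423959 212166497/423959]
step 2: y = z − H·x̄ = [8053619/423959]
step 2: S = H·P̄·Hᵀ + R = [1739236789/423959]
step 2: K = P̄·Hᵀ·S⁻¹ = [360548292/1739236789; -508434164/1739236789; -573433524/1739236789]
step 2: x' = x̄ + K·y = [-2166198840/1739236789, -1284500017/1739236789, -7079798025/1739236789]
step 2: P' = (I − K·H)·P̄ = [26419092267/1739236789 25878269829/1739236789 38819737125/1739236789; 25878269829/1739236789 26640921075/1739236789 39679887411/1739236789; 38819737125/1739236789 39679887411/1739236789 94777491523/1739236789]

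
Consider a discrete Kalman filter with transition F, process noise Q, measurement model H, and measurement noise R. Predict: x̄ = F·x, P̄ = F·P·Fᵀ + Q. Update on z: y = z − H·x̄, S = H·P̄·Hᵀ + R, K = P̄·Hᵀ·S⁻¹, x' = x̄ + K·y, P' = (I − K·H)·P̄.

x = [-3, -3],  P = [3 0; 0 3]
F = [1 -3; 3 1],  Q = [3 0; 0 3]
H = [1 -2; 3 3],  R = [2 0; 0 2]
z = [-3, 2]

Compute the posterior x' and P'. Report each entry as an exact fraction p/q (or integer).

x̄ = F·x = [6, -12]
P̄ = F·P·Fᵀ + Q = [33 0; 0 33]
y = z − H·x̄ = [-33, 20]
S = H·P̄·Hᵀ + R = [167 -99; -99 596]
K = P̄·Hᵀ·S⁻¹ = [29469/89731 19800/89731; -29535/89731 9999/89731]
x' = x̄ + K·y = [-38091/89731, 97863/89731]
P' = (I − K·H)·P̄ = [28446/89731 -15246/89731; -15246/89731 21912/89731]

x' = [-38091/89731, 97863/89731]
P' = [28446/89731 -15246/89731; -15246/89731 21912/89731]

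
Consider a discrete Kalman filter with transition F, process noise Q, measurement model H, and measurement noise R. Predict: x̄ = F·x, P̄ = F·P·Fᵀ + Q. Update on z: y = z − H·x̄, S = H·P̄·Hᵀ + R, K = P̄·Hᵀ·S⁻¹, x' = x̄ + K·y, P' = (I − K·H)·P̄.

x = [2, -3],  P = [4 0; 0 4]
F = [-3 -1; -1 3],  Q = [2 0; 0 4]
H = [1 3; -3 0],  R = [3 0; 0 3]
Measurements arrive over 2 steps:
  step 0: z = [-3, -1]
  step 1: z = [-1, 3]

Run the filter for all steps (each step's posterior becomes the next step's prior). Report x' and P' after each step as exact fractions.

step 0: x̄ = F·x = [-3, -11]
step 0: P̄ = F·P·Fᵀ + Q = [42 0; 0 44]
step 0: y = z − H·x̄ = [33, -10]
step 0: S = H·P̄·Hᵀ + R = [441 -126; -126 381]
step 0: K = P̄·Hᵀ·S⁻¹ = [2/2415 -38/115; 5588/16905 88/805]
step 0: x' = x̄ + K·y = [267/805, -6677/5635]
step 0: P' = (I − K·H)·P̄ = [38/115 -88/805; -88/805 2068/5635]
step 1: x̄ = F·x = [214/1127, -4380/1127]
step 1: P̄ = F·P·Fᵀ + Q = [5280/1127 862/1127; 862/1127 9342/1127]
step 1: y = z − H·x̄ = [513/49, 4023/1127]
step 1: S = H·P̄·Hᵀ + R = [4257/49 -1026/49; -1026/49 50901/1127]
step 1: K = P̄·Hᵀ·S⁻¹ = [46/7657 -44868/145483; 21940/68913 14082/145483]
step 1: x' = x̄ + K·y = [-123388/145483, -30222/145483]
step 1: P' = (I − K·H)·P̄ = [44868/145483 -14082/145483; -14082/145483 459106/1309347]

step 0: x' = [267/805, -6677/5635], P' = [38/115 -88/805; -88/805 2068/5635]
step 1: x' = [-123388/145483, -30222/145483], P' = [44868/145483 -14082/145483; -14082/145483 459106/1309347]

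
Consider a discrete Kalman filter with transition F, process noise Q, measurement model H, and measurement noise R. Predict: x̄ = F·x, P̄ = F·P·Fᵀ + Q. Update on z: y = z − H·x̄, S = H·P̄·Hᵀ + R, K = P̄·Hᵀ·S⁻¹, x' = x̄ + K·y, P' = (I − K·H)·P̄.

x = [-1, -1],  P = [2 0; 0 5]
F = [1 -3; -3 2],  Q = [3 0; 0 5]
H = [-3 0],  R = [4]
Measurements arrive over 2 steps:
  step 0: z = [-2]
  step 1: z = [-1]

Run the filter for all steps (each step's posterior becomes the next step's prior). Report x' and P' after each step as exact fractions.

step 0: x' = [154/227, 443/227], P' = [100/227 -72/227; -72/227 3929/227]
step 1: x' = [52511/165037, -303280/165037], P' = [73148/165037 -49332/165037; -49332/165037 1472739/165037]

step 0: x̄ = F·x = [2, 1]
step 0: P̄ = F·P·Fᵀ + Q = [50 -36; -36 43]
step 0: y = z − H·x̄ = [4]
step 0: S = H·P̄·Hᵀ + R = [454]
step 0: K = P̄·Hᵀ·S⁻¹ = [-75/227; 54/227]
step 0: x' = x̄ + K·y = [154/227, 443/227]
step 0: P' = (I − K·H)·P̄ = [100/227 -72/227; -72/227 3929/227]
step 1: x̄ = F·x = [-1175/227, 424/227]
step 1: P̄ = F·P·Fᵀ + Q = [36574/227 -24666/227; -24666/227 18615/227]
step 1: y = z − H·x̄ = [-3752/227]
step 1: S = H·P̄·Hᵀ + R = [330074/227]
step 1: K = P̄·Hᵀ·S⁻¹ = [-54861/165037; 36999/165037]
step 1: x' = x̄ + K·y = [52511/165037, -303280/165037]
step 1: P' = (I − K·H)·P̄ = [73148/165037 -49332/165037; -49332/165037 1472739/165037]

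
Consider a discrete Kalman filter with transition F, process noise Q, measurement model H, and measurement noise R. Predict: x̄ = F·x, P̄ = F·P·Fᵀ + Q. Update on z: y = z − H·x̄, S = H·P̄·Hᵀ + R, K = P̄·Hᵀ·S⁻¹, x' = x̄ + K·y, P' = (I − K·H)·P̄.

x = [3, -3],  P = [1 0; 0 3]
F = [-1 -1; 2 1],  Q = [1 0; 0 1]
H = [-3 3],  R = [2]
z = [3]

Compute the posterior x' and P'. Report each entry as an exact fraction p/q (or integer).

x' = [180/209, 393/209]
P' = [145/209 125/209; 125/209 151/209]

x̄ = F·x = [0, 3]
P̄ = F·P·Fᵀ + Q = [5 -5; -5 8]
y = z − H·x̄ = [-6]
S = H·P̄·Hᵀ + R = [209]
K = P̄·Hᵀ·S⁻¹ = [-30/209; 39/209]
x' = x̄ + K·y = [180/209, 393/209]
P' = (I − K·H)·P̄ = [145/209 125/209; 125/209 151/209]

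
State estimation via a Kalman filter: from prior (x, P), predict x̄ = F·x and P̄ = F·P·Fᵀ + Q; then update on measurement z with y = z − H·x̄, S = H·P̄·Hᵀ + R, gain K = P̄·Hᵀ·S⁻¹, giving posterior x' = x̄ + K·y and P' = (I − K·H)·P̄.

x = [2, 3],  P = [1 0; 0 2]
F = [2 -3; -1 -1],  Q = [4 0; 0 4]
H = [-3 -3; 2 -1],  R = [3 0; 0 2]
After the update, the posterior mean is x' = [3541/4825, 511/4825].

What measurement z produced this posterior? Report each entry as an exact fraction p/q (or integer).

z = [-3, 1]

x̄ = F·x = [-5, -5]
P̄ = F·P·Fᵀ + Q = [26 4; 4 7]
S = H·P̄·Hᵀ + R = [372 -147; -147 97]
K = P̄·Hᵀ·S⁻¹ = [-558/4825 1542/4825; -1018/4825 -1493/4825]
x' − x̄ = [27666/4825, 24636/4825] = K·y
y = (KᵀK)⁻¹·Kᵀ·(x' − x̄) = [-33, 6]
z = y + H·x̄ = [-33, 6] + [30, -5] = [-3, 1]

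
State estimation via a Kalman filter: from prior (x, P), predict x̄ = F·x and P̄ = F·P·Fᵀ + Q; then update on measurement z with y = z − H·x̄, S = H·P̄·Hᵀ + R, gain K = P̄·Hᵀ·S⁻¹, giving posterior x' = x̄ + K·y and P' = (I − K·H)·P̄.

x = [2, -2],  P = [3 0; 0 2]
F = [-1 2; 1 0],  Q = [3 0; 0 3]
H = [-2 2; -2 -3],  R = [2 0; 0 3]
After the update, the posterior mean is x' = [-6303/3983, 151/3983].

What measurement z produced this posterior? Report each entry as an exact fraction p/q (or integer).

x̄ = F·x = [-6, 2]
P̄ = F·P·Fᵀ + Q = [14 -3; -3 6]
S = H·P̄·Hᵀ + R = [106 14; 14 77]
K = P̄·Hᵀ·S⁻¹ = [-168/569 -769/3983; 111/569 -762/3983]
x' − x̄ = [17595/3983, -7815/3983] = K·y
y = (KᵀK)⁻¹·Kᵀ·(x' − x̄) = [-13, -3]
z = y + H·x̄ = [-13, -3] + [16, 6] = [3, 3]

z = [3, 3]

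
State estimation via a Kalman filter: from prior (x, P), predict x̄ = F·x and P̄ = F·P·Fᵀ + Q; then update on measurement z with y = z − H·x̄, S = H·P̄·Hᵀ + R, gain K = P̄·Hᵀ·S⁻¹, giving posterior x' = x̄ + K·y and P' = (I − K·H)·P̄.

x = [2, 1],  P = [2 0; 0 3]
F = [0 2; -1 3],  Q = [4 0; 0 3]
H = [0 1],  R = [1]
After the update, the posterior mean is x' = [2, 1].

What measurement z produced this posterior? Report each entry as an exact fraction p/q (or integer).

z = [1]

x̄ = F·x = [2, 1]
P̄ = F·P·Fᵀ + Q = [16 18; 18 32]
S = H·P̄·Hᵀ + R = [33]
K = P̄·Hᵀ·S⁻¹ = [6/11; 32/33]
x' − x̄ = [0, 0] = K·y
y = (KᵀK)⁻¹·Kᵀ·(x' − x̄) = [0]
z = y + H·x̄ = [0] + [1] = [1]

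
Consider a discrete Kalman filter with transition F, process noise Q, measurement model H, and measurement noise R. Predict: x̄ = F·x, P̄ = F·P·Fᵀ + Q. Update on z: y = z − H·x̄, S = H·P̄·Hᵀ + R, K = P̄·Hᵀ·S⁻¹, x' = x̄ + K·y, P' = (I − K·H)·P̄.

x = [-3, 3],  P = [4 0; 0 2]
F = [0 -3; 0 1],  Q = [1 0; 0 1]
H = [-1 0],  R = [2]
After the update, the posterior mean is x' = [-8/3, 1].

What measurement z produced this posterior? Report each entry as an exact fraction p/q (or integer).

z = [2]

x̄ = F·x = [-9, 3]
P̄ = F·P·Fᵀ + Q = [19 -6; -6 3]
S = H·P̄·Hᵀ + R = [21]
K = P̄·Hᵀ·S⁻¹ = [-19/21; 2/7]
x' − x̄ = [19/3, -2] = K·y
y = (KᵀK)⁻¹·Kᵀ·(x' − x̄) = [-7]
z = y + H·x̄ = [-7] + [9] = [2]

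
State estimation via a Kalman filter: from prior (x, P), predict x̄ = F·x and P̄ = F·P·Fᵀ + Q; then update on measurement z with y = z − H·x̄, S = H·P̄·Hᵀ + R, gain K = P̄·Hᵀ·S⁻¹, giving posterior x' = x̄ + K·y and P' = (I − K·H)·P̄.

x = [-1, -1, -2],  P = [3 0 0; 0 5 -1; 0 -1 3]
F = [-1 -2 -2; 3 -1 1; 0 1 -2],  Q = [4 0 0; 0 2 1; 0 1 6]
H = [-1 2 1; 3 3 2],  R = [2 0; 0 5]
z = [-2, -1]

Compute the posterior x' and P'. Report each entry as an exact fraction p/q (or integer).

x̄ = F·x = [7, -4, 3]
P̄ = F·P·Fᵀ + Q = [31 -5 0; -5 39 -13; 0 -13 27]
y = z − H·x̄ = [10, -16]
S = H·P̄·Hᵀ + R = [184 89; 89 497]
K = P̄·Hᵀ·S⁻¹ = [-27319/83527 18001/83527; 28026/83527 7754/83527; -838/83527 2671/83527]
x' = x̄ + K·y = [23483/83527, -177912/83527, 199465/83527]
P' = (I − K·H)·P̄ = [65180/83527 126619/83527 -242696/83527; 126619/83527 706429/83527 -1230187/83527; -242696/83527 -1230187/83527 2216002/83527]

x' = [23483/83527, -177912/83527, 199465/83527]
P' = [65180/83527 126619/83527 -242696/83527; 126619/83527 706429/83527 -1230187/83527; -242696/83527 -1230187/83527 2216002/83527]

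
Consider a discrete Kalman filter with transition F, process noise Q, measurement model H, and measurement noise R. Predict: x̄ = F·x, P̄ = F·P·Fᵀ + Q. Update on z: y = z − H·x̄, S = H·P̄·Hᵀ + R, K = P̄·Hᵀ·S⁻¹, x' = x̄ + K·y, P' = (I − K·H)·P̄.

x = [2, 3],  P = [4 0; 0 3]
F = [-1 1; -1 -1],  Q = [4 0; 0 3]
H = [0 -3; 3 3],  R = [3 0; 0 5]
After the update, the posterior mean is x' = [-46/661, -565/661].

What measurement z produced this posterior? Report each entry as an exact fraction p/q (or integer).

z = [2, -3]

x̄ = F·x = [1, -5]
P̄ = F·P·Fᵀ + Q = [11 1; 1 10]
S = H·P̄·Hᵀ + R = [93 -99; -99 212]
K = P̄·Hᵀ·S⁻¹ = [976/3305 1017/3305; -1031/3305 33/3305]
x' − x̄ = [-707/661, 2740/661] = K·y
y = (KᵀK)⁻¹·Kᵀ·(x' − x̄) = [-13, 9]
z = y + H·x̄ = [-13, 9] + [15, -12] = [2, -3]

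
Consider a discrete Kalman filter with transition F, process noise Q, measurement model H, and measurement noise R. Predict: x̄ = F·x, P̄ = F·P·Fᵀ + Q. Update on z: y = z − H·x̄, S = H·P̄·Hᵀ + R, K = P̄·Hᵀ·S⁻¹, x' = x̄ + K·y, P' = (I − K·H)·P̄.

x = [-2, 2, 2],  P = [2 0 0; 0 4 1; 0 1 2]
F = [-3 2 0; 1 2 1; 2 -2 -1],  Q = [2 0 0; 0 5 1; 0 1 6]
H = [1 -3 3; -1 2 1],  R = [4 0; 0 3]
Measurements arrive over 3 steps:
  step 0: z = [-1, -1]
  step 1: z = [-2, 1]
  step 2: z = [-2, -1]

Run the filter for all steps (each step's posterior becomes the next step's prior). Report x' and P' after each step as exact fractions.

step 0: x̄ = F·x = [10, 4, -10]
step 0: P̄ = F·P·Fᵀ + Q = [36 12 -30; 12 29 -17; -30 -17 36]
step 0: y = z − H·x̄ = [31, 11]
step 0: S = H·P̄·Hᵀ + R = [679 -33; -33 135]
step 0: K = P̄·Hᵀ·S⁻¹ = [-94/629 -656/1887; -5351/30192 15533/90576; 6157/30192 25985/90576]
step 0: x' = x̄ + K·y = [2912/1887, 8881/22644, -11831/22644]
step 0: P' = (I − K·H)·P̄ = [5000/629 6136/1887 760/1887; 6136/1887 153569/90576 33989/90576; 760/1887 33989/90576 46457/90576]
step 1: x̄ = F·x = [-43535/11322, 13625/7548, 21319/7548]
step 1: P̄ = F·P·Fᵀ + Q = [935273/22644 -460883/15096 -324589/15096; -460883/15096 357849/10064 151047/10064; -324589/15096 151047/10064 190889/10064]
step 1: y = z − H·x̄ = [-6866/5661, -210133/22644]
step 1: S = H·P̄·Hᵀ + R = [1811759/5661 -2970511/11322; -2970511/11322 39007337/90576]
step 1: K = P̄·Hᵀ·S⁻¹ = [-275880528/6249099359 -1965427226/6249099359; -823385435/6249099359 1191083581/6249099359; 1299598078/6249099359 1814540539/6249099359]
step 1: x' = x̄ + K·y = [-5455360320/6249099359, 1225906543/6249099359, -764589339/6249099359]
step 1: P' = (I − K·H)·P̄ = [33527658258/6249099359 13058367790/6249099359 1514641000/6249099359; 13058367790/6249099359 7360751681/6249099359 1910115171/6249099359; 1514641000/6249099359 1910115171/6249099359 3138032275/6249099359]
step 2: x̄ = F·x = [18817894046/6249099359, -3768136573/6249099359, -12597944387/6249099359]
step 2: P̄ = F·P·Fᵀ + Q = [186989716284/6249099359 -124097131868/6249099359 -99301585714/6249099359; -124097131868/6249099359 160257407896/6249099359 60714292772/6249099359; -99301585714/6249099359 60714292772/6249099359 101301222549/6249099359]
step 2: y = z − H·x̄ = [-4826669322/6249099359, 32703012220/6249099359]
step 2: S = H·P̄·Hᵀ + R = [1621929794753/6249099359 -1084370105609/6249099359; -1084370105609/6249099359 1885916738482/6249099359]
step 2: K = P̄·Hᵀ·S⁻¹ = [-1980768334418/43045426330505 -93368552012132/301317984313535; -5698335899584/43045426330505 57802206351304/301317984313535; 8951173419489/43045426330505 87479230214536/301317984313535]
step 2: x' = x̄ + K·y = [429447580787938/301317984313535, 151610139467779/301317984313535, -198041874894909/301317984313535]
step 2: P' = (I − K·H)·P̄ = [1610360553400072/301317984313535 628509639872756/301317984313535 73235617618164/301317984313535; 628509639872756/301317984313535 354867980204568/301317984313535 92180298517532/301317984313535; 73235617618164/301317984313535 92180298517532/301317984313535 151312711226708/301317984313535]

step 0: x' = [2912/1887, 8881/22644, -11831/22644], P' = [5000/629 6136/1887 760/1887; 6136/1887 153569/90576 33989/90576; 760/1887 33989/90576 46457/90576]
step 1: x' = [-5455360320/6249099359, 1225906543/6249099359, -764589339/6249099359], P' = [33527658258/6249099359 13058367790/6249099359 1514641000/6249099359; 13058367790/6249099359 7360751681/6249099359 1910115171/6249099359; 1514641000/6249099359 1910115171/6249099359 3138032275/6249099359]
step 2: x' = [429447580787938/301317984313535, 151610139467779/301317984313535, -198041874894909/301317984313535], P' = [1610360553400072/301317984313535 628509639872756/301317984313535 73235617618164/301317984313535; 628509639872756/301317984313535 354867980204568/301317984313535 92180298517532/301317984313535; 73235617618164/301317984313535 92180298517532/301317984313535 151312711226708/301317984313535]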